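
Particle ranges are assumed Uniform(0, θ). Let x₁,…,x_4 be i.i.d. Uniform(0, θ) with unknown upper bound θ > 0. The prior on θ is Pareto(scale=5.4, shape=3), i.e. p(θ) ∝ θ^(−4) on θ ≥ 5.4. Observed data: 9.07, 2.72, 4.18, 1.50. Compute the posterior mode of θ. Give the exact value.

The Uniform(0, θ) likelihood is θ^(−n) for θ ≥ max(xᵢ), zero otherwise. Here max(xᵢ) = 9.07.
Posterior ∝ θ^(−4) · θ^(−4) = θ^(−8) on θ ≥ max(5.4, 9.07) = 9.07.
This density is strictly decreasing in θ, so the posterior mode lies at the lower boundary of the support.

θ̂_MAP = 9.07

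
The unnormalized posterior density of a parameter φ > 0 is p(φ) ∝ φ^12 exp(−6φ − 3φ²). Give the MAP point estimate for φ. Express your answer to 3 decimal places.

ℓ'(φ) = 12/φ − 6 − 6φ. Setting this to zero and multiplying by φ: 6φ² + 6φ − 12 = 0.
φ = (−6 + √(6² + 4·6·12)) / (2·6) = (−6 + √324) / 12 = (−6 + 18)/12 = 1.
ℓ''(φ) = −12/φ² − 6 < 0, confirming a maximum.

φ̂_MAP = 1.000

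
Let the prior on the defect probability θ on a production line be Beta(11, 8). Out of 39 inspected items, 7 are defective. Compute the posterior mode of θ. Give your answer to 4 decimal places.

θ̂_MAP = 0.3036

Prior: Beta(11, 8).
Data: 7 successes in 39 trials. The binomial likelihood contributes θ^7(1−θ)^32, so the posterior is Beta(11+7, 8+32) = Beta(18, 40).
For Beta(a, b) with a, b > 1 the mode is (a−1)/(a+b−2) = 17/56 ≈ 0.3036.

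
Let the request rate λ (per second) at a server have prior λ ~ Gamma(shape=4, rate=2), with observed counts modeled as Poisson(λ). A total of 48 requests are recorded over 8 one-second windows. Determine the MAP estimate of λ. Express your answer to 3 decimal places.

λ̂_MAP = 5.100

Σxᵢ = 48, n = 8.
Posterior ∝ λ^3e^(−2λ) · λ^48e^(−8λ) = λ^51e^(−10λ), i.e. Gamma(shape=52, rate=10).
The mode of a Gamma(a, b) with a ≥ 1 (shape–rate) is (a−1)/b = 51/10 ≈ 5.100.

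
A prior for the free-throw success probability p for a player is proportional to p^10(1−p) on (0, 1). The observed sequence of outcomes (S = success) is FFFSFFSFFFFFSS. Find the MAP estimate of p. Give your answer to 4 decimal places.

p̂_MAP = 0.5600

The prior density ∝ p^10(1−p)^1 is the kernel of Beta(11, 2).
Data: 4 successes in 14 trials (from the sequence). The binomial likelihood contributes p^4(1−p)^10, so the posterior is Beta(11+4, 2+10) = Beta(15, 12).
For Beta(a, b) with a, b > 1 the mode is (a−1)/(a+b−2) = 14/25 ≈ 0.5600.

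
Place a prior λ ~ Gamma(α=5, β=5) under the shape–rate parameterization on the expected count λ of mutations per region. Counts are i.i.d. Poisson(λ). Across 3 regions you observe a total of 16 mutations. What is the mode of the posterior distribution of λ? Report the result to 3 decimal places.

Σxᵢ = 16, n = 3.
Posterior ∝ λ^4e^(−5λ) · λ^16e^(−3λ) = λ^20e^(−8λ), i.e. Gamma(shape=21, rate=8).
The mode of a Gamma(a, b) with a ≥ 1 (shape–rate) is (a−1)/b = 20/8 ≈ 2.500.

λ̂_MAP = 2.500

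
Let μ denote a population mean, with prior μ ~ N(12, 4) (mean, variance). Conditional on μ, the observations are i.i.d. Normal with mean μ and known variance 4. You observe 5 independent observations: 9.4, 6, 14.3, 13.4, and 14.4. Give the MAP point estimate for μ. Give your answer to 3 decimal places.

n = 5; x̄ = (9.4 + 6 + 14.3 + 13.4 + 14.4)/5 = 57.5/5 = 11.5.
For a Normal prior and Normal likelihood with known variance, the posterior is Normal; its mode equals its mean, the precision-weighted average.
Prior precision 1/σ₀² = 1/4 = 0.25; data precision n/σ² = 5/4 = 1.25.
μ̂ = (0.25·12 + 1.25·11.5) / (0.25 + 1.25) = 17.375/1.5 = 139/12 ≈ 11.583.

μ̂_MAP = 11.583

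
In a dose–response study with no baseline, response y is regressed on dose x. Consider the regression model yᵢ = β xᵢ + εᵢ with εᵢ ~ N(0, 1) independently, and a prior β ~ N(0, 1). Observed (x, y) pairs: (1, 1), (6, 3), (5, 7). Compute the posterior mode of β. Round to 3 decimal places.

β̂_MAP = 0.857

log p(β | y) = −Σ(yᵢ − βxᵢ)²/(2·1) − β²/(2·1) + const.
Setting the derivative to zero: Σxᵢ(yᵢ − βxᵢ)/1 − β/1 = 0, so β = Σxᵢyᵢ / (Σxᵢ² + σ²/τ²).
Σxᵢyᵢ = 1·1 + 6·3 + 5·7 = 54; Σxᵢ² = 62; σ²/τ² = 1.
β̂_MAP = 54 / (62 + 1) = 54/63 ≈ 0.857.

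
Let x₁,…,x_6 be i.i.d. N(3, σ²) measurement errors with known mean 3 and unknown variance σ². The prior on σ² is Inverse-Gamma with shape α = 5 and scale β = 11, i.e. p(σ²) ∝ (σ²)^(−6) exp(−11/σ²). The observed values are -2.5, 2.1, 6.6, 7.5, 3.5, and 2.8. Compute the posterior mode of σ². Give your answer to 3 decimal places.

Sum of squared deviations about the known mean: SS = (-2.5−3)² + (2.1−3)² + (6.6−3)² + (7.5−3)² + (3.5−3)² + (2.8−3)² = 64.56.
The Normal likelihood contributes (σ²)^(−n/2) exp(−SS/(2σ²)), so the posterior is Inverse-Gamma(α + n/2, β + SS/2) = Inverse-Gamma(8, 43.28).
The mode of Inverse-Gamma(a, b) is b/(a+1) = 43.28/9 ≈ 4.809.

σ̂²_MAP = 4.809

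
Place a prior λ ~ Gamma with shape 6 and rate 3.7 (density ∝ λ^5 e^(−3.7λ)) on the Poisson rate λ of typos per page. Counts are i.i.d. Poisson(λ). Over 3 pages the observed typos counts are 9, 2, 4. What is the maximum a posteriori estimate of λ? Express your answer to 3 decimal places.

λ̂_MAP = 2.985

Σxᵢ = 9+2+4 = 15, with n = 3.
Posterior ∝ λ^5e^(−3.7λ) · λ^15e^(−3λ) = λ^20e^(−6.7λ), i.e. Gamma(shape=21, rate=6.7).
The mode of a Gamma(a, b) with a ≥ 1 (shape–rate) is (a−1)/b = 20/6.7 ≈ 2.985.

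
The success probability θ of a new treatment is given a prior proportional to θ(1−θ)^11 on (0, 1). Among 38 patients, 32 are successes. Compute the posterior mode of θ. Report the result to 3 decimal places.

θ̂_MAP = 0.660

The prior density ∝ θ(1−θ)^11 is the kernel of Beta(2, 12).
Data: 32 successes in 38 trials. The binomial likelihood contributes θ^32(1−θ)^6, so the posterior is Beta(2+32, 12+6) = Beta(34, 18).
For Beta(a, b) with a, b > 1 the mode is (a−1)/(a+b−2) = 33/50 ≈ 0.660.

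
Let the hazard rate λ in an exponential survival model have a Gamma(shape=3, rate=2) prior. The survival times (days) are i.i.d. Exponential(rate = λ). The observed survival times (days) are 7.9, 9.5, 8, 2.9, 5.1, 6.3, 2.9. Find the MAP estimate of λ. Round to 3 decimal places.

The Exponential(rate=λ) likelihood is ∝ λ^n e^(−λΣtᵢ). Here n = 7 and Σtᵢ = 7.9 + 9.5 + 8 + 2.9 + 5.1 + 6.3 + 2.9 = 42.6.
Posterior ∝ λ^2e^(−2λ) · λ^7e^(−42.6λ) = λ^9e^(−44.6λ), i.e. Gamma(10, 44.6).
Mode = (a−1)/b = 9/44.6 ≈ 0.202.

λ̂_MAP = 0.202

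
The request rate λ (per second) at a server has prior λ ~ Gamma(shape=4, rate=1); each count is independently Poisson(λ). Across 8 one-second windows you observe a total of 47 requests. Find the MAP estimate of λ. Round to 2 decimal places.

λ̂_MAP = 5.56

Σxᵢ = 47, n = 8.
Posterior ∝ λ^3e^(−1λ) · λ^47e^(−8λ) = λ^50e^(−9λ), i.e. Gamma(shape=51, rate=9).
The mode of a Gamma(a, b) with a ≥ 1 (shape–rate) is (a−1)/b = 50/9 ≈ 5.56.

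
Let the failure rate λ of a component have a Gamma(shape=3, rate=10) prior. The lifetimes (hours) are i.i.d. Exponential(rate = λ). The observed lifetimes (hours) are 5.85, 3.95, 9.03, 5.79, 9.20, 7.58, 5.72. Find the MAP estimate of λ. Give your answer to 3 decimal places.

λ̂_MAP = 0.158

The Exponential(rate=λ) likelihood is ∝ λ^n e^(−λΣtᵢ). Here n = 7 and Σtᵢ = 5.85 + 3.95 + 9.03 + 5.79 + 9.20 + 7.58 + 5.72 = 47.12.
Posterior ∝ λ^2e^(−10λ) · λ^7e^(−47.12λ) = λ^9e^(−57.12λ), i.e. Gamma(10, 57.12).
Mode = (a−1)/b = 9/57.12 ≈ 0.158.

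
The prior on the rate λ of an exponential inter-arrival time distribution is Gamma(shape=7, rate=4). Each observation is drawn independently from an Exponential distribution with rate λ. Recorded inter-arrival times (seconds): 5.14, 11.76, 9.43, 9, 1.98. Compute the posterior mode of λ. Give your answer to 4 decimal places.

λ̂_MAP = 0.2663

The Exponential(rate=λ) likelihood is ∝ λ^n e^(−λΣtᵢ). Here n = 5 and Σtᵢ = 5.14 + 11.76 + 9.43 + 9 + 1.98 = 37.31.
Posterior ∝ λ^6e^(−4λ) · λ^5e^(−37.31λ) = λ^11e^(−41.31λ), i.e. Gamma(12, 41.31).
Mode = (a−1)/b = 11/41.31 ≈ 0.2663.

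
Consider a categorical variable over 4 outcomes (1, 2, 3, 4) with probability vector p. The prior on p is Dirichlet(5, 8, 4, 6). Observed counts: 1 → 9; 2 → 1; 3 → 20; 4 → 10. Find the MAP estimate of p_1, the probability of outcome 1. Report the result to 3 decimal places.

The posterior is Dirichlet(αᵢ + nᵢ) = Dirichlet(14, 9, 24, 16).
For a Dirichlet(a₁,…,a_K) with all aᵢ > 1, the mode has j-th component (aⱼ − 1)/(Σaᵢ − K).
Here Σaᵢ = 63 and K = 4, so p_1 = (14 − 1)/(63 − 4) = 13/59 ≈ 0.220.

MAP estimate: 0.220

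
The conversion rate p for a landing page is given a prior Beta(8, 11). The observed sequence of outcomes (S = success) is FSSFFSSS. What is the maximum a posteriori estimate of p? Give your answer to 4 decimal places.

p̂_MAP = 0.4800

Prior: Beta(8, 11).
Data: 5 successes in 8 trials (from the sequence). The binomial likelihood contributes p^5(1−p)^3, so the posterior is Beta(8+5, 11+3) = Beta(13, 14).
For Beta(a, b) with a, b > 1 the mode is (a−1)/(a+b−2) = 12/25 ≈ 0.4800.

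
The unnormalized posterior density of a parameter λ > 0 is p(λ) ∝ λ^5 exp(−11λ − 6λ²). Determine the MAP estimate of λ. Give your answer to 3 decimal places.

ℓ'(λ) = 5/λ − 11 − 12λ. Setting this to zero and multiplying by λ: 12λ² + 11λ − 5 = 0.
λ = (−11 + √(11² + 4·12·5)) / (2·12) = (−11 + √361) / 24 = (−11 + 19)/24 = 1/3.
ℓ''(λ) = −5/λ² − 12 < 0, confirming a maximum.

λ̂_MAP = 0.333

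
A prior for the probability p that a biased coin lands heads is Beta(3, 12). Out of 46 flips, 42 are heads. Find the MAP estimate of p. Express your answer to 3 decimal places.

Prior: Beta(3, 12).
Data: 42 successes in 46 trials. The binomial likelihood contributes p^42(1−p)^4, so the posterior is Beta(3+42, 12+4) = Beta(45, 16).
For Beta(a, b) with a, b > 1 the mode is (a−1)/(a+b−2) = 44/59 ≈ 0.746.

p̂_MAP = 0.746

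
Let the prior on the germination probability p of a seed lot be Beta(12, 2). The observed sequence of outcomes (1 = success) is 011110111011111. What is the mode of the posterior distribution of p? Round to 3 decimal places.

p̂_MAP = 0.852

Prior: Beta(12, 2).
Data: 12 successes in 15 trials (from the sequence). The binomial likelihood contributes p^12(1−p)^3, so the posterior is Beta(12+12, 2+3) = Beta(24, 5).
For Beta(a, b) with a, b > 1 the mode is (a−1)/(a+b−2) = 23/27 ≈ 0.852.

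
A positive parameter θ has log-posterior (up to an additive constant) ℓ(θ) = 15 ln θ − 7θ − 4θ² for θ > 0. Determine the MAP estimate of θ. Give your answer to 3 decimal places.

ℓ'(θ) = 15/θ − 7 − 8θ. Setting this to zero and multiplying by θ: 8θ² + 7θ − 15 = 0.
θ = (−7 + √(7² + 4·8·15)) / (2·8) = (−7 + √529) / 16 = (−7 + 23)/16 = 1.
ℓ''(θ) = −15/θ² − 8 < 0, confirming a maximum.

θ̂_MAP = 1.000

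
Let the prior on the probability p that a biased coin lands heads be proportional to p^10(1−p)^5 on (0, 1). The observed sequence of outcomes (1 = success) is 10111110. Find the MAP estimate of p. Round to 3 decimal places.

The prior density ∝ p^10(1−p)^5 is the kernel of Beta(11, 6).
Data: 6 successes in 8 trials (from the sequence). The binomial likelihood contributes p^6(1−p)^2, so the posterior is Beta(11+6, 6+2) = Beta(17, 8).
For Beta(a, b) with a, b > 1 the mode is (a−1)/(a+b−2) = 16/23 ≈ 0.696.

p̂_MAP = 0.696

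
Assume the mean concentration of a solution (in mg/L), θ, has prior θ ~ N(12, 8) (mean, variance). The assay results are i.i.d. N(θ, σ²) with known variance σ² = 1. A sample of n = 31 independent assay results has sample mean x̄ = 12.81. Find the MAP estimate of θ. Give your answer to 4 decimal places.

θ̂_MAP = 12.8067

n = 31, x̄ = 12.81.
For a Normal prior and Normal likelihood with known variance, the posterior is Normal; its mode equals its mean, the precision-weighted average.
Prior precision 1/σ₀² = 1/8 = 0.125; data precision n/σ² = 31/1 = 31.
θ̂ = (0.125·12 + 31·12.81) / (0.125 + 31) = 398.61/31.125 = 26574/2075 ≈ 12.8067.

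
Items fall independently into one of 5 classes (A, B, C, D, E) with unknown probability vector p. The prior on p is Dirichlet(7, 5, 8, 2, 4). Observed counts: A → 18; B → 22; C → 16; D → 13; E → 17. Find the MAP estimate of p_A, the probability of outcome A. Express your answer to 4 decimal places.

The posterior is Dirichlet(αᵢ + nᵢ) = Dirichlet(25, 27, 24, 15, 21).
For a Dirichlet(a₁,…,a_K) with all aᵢ > 1, the mode has j-th component (aⱼ − 1)/(Σaᵢ − K).
Here Σaᵢ = 112 and K = 5, so p_A = (25 − 1)/(112 − 5) = 24/107 ≈ 0.2243.

MAP estimate of p_A = 0.2243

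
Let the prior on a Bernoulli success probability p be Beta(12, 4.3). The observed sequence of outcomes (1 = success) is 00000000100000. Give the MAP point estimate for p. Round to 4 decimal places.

Prior: Beta(12, 4.3).
Data: 1 success in 14 trials (from the sequence). The binomial likelihood contributes p(1−p)^13, so the posterior is Beta(12+1, 4.3+13) = Beta(13, 17.3).
For Beta(a, b) with a, b > 1 the mode is (a−1)/(a+b−2) = 12/28.3 ≈ 0.4240.

p̂_MAP = 0.4240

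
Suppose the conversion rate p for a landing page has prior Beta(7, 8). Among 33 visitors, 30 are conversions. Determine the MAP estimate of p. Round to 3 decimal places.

Prior: Beta(7, 8).
Data: 30 successes in 33 trials. The binomial likelihood contributes p^30(1−p)^3, so the posterior is Beta(7+30, 8+3) = Beta(37, 11).
For Beta(a, b) with a, b > 1 the mode is (a−1)/(a+b−2) = 36/46 ≈ 0.783.

p̂_MAP = 0.783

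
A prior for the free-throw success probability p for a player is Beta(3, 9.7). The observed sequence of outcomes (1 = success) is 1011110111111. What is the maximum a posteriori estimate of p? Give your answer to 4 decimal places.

Prior: Beta(3, 9.7).
Data: 11 successes in 13 trials (from the sequence). The binomial likelihood contributes p^11(1−p)^2, so the posterior is Beta(3+11, 9.7+2) = Beta(14, 11.7).
For Beta(a, b) with a, b > 1 the mode is (a−1)/(a+b−2) = 13/23.7 ≈ 0.5485.

p̂_MAP = 0.5485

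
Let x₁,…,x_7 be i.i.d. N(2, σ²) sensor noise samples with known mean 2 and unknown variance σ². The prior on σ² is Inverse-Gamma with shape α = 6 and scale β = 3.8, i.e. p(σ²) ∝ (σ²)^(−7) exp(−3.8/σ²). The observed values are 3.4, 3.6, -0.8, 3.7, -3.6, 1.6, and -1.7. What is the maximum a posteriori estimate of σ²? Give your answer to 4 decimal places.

Sum of squared deviations about the known mean: SS = (3.4−2)² + (3.6−2)² + (-0.8−2)² + (3.7−2)² + (-3.6−2)² + (1.6−2)² + (-1.7−2)² = 60.46.
The Normal likelihood contributes (σ²)^(−n/2) exp(−SS/(2σ²)), so the posterior is Inverse-Gamma(α + n/2, β + SS/2) = Inverse-Gamma(9.5, 34.03).
The mode of Inverse-Gamma(a, b) is b/(a+1) = 34.03/10.5 ≈ 3.2410.

σ̂²_MAP = 3.2410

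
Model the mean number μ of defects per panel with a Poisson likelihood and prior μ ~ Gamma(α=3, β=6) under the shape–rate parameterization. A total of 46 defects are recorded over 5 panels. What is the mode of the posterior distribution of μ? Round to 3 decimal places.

μ̂_MAP = 4.364

Σxᵢ = 46, n = 5.
Posterior ∝ μ^2e^(−6μ) · μ^46e^(−5μ) = μ^48e^(−11μ), i.e. Gamma(shape=49, rate=11).
The mode of a Gamma(a, b) with a ≥ 1 (shape–rate) is (a−1)/b = 48/11 ≈ 4.364.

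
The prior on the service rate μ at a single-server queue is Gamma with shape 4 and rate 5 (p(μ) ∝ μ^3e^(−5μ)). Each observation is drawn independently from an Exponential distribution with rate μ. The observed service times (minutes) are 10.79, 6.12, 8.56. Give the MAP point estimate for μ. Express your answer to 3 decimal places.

The Exponential(rate=μ) likelihood is ∝ μ^n e^(−μΣtᵢ). Here n = 3 and Σtᵢ = 10.79 + 6.12 + 8.56 = 25.47.
Posterior ∝ μ^3e^(−5μ) · μ^3e^(−25.47μ) = μ^6e^(−30.47μ), i.e. Gamma(7, 30.47).
Mode = (a−1)/b = 6/30.47 ≈ 0.197.

μ̂_MAP = 0.197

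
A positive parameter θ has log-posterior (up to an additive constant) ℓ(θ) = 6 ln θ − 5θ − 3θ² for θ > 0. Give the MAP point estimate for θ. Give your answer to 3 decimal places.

ℓ'(θ) = 6/θ − 5 − 6θ. Setting this to zero and multiplying by θ: 6θ² + 5θ − 6 = 0.
θ = (−5 + √(5² + 4·6·6)) / (2·6) = (−5 + √169) / 12 = (−5 + 13)/12 = 2/3.
ℓ''(θ) = −6/θ² − 6 < 0, confirming a maximum.

θ̂_MAP = 0.667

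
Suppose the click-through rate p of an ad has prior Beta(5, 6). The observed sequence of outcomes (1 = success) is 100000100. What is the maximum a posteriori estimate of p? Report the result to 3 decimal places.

p̂_MAP = 0.333

Prior: Beta(5, 6).
Data: 2 successes in 9 trials (from the sequence). The binomial likelihood contributes p^2(1−p)^7, so the posterior is Beta(5+2, 6+7) = Beta(7, 13).
For Beta(a, b) with a, b > 1 the mode is (a−1)/(a+b−2) = 6/18 ≈ 0.333.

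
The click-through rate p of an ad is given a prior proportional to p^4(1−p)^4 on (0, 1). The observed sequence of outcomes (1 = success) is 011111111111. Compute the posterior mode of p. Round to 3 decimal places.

The prior density ∝ p^4(1−p)^4 is the kernel of Beta(5, 5).
Data: 11 successes in 12 trials (from the sequence). The binomial likelihood contributes p^11(1−p)^1, so the posterior is Beta(5+11, 5+1) = Beta(16, 6).
For Beta(a, b) with a, b > 1 the mode is (a−1)/(a+b−2) = 15/20 ≈ 0.750.

p̂_MAP = 0.750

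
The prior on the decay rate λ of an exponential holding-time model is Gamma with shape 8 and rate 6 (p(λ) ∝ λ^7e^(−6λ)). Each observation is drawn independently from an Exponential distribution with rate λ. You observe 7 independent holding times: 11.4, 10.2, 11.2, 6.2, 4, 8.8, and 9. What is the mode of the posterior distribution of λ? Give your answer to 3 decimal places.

The Exponential(rate=λ) likelihood is ∝ λ^n e^(−λΣtᵢ). Here n = 7 and Σtᵢ = 11.4 + 10.2 + 11.2 + 6.2 + 4 + 8.8 + 9 = 60.8.
Posterior ∝ λ^7e^(−6λ) · λ^7e^(−60.8λ) = λ^14e^(−66.8λ), i.e. Gamma(15, 66.8).
Mode = (a−1)/b = 14/66.8 ≈ 0.210.

λ̂_MAP = 0.210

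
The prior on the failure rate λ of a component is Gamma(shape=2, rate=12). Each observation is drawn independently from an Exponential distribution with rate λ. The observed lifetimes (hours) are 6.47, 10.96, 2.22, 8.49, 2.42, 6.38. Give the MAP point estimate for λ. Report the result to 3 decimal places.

λ̂_MAP = 0.143

The Exponential(rate=λ) likelihood is ∝ λ^n e^(−λΣtᵢ). Here n = 6 and Σtᵢ = 6.47 + 10.96 + 2.22 + 8.49 + 2.42 + 6.38 = 36.94.
Posterior ∝ λe^(−12λ) · λ^6e^(−36.94λ) = λ^7e^(−48.94λ), i.e. Gamma(8, 48.94).
Mode = (a−1)/b = 7/48.94 ≈ 0.143.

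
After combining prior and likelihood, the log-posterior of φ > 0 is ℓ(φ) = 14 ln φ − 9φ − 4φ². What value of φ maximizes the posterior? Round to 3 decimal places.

ℓ'(φ) = 14/φ − 9 − 8φ. Setting this to zero and multiplying by φ: 8φ² + 9φ − 14 = 0.
φ = (−9 + √(9² + 4·8·14)) / (2·8) = (−9 + √529) / 16 = (−9 + 23)/16 = 7/8.
ℓ''(φ) = −14/φ² − 8 < 0, confirming a maximum.

φ̂_MAP = 0.875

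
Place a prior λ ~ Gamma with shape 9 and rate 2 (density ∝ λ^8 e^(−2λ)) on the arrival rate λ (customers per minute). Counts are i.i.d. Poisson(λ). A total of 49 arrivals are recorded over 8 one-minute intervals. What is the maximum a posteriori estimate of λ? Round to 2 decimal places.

Σxᵢ = 49, n = 8.
Posterior ∝ λ^8e^(−2λ) · λ^49e^(−8λ) = λ^57e^(−10λ), i.e. Gamma(shape=58, rate=10).
The mode of a Gamma(a, b) with a ≥ 1 (shape–rate) is (a−1)/b = 57/10 ≈ 5.70.

λ̂_MAP = 5.70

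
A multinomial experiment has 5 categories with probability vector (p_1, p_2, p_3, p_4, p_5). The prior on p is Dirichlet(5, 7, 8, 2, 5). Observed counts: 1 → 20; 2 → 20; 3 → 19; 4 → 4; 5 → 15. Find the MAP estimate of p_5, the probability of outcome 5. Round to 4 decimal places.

MAP estimate: 0.1900

The posterior is Dirichlet(αᵢ + nᵢ) = Dirichlet(25, 27, 27, 6, 20).
For a Dirichlet(a₁,…,a_K) with all aᵢ > 1, the mode has j-th component (aⱼ − 1)/(Σaᵢ − K).
Here Σaᵢ = 105 and K = 5, so p_5 = (20 − 1)/(105 − 5) = 19/100 ≈ 0.1900.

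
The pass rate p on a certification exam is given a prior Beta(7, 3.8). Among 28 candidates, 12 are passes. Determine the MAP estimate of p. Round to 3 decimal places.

p̂_MAP = 0.489

Prior: Beta(7, 3.8).
Data: 12 successes in 28 trials. The binomial likelihood contributes p^12(1−p)^16, so the posterior is Beta(7+12, 3.8+16) = Beta(19, 19.8).
For Beta(a, b) with a, b > 1 the mode is (a−1)/(a+b−2) = 18/36.8 ≈ 0.489.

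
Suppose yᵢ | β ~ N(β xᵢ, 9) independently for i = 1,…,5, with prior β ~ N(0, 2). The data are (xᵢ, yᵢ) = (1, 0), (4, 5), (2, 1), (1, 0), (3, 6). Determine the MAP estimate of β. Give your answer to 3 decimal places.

β̂_MAP = 1.127

log p(β | y) = −Σ(yᵢ − βxᵢ)²/(2·9) − β²/(2·2) + const.
Setting the derivative to zero: Σxᵢ(yᵢ − βxᵢ)/9 − β/2 = 0, so β = Σxᵢyᵢ / (Σxᵢ² + σ²/τ²).
Σxᵢyᵢ = 1·0 + 4·5 + 2·1 + 1·0 + 3·6 = 40; Σxᵢ² = 31; σ²/τ² = 4.5.
β̂_MAP = 40 / (31 + 4.5) = 40/35.5 ≈ 1.127.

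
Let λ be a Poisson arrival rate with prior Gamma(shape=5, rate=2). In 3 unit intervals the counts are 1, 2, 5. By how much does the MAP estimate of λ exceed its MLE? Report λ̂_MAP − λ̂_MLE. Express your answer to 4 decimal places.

MAP − MLE = -0.2667

Σxᵢ = 8. Posterior is Gamma(13, 5); MAP = (13−1)/5 = 12/5 ≈ 2.40000.
MLE = x̄ = 8/3 ≈ 2.66667.
Difference = 12/5 − 8/3 = -4/15 ≈ -0.2667.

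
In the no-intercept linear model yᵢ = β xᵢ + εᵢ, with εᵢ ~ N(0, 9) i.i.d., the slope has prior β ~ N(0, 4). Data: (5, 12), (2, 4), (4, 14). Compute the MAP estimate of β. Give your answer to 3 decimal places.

log p(β | y) = −Σ(yᵢ − βxᵢ)²/(2·9) − β²/(2·4) + const.
Setting the derivative to zero: Σxᵢ(yᵢ − βxᵢ)/9 − β/4 = 0, so β = Σxᵢyᵢ / (Σxᵢ² + σ²/τ²).
Σxᵢyᵢ = 5·12 + 2·4 + 4·14 = 124; Σxᵢ² = 45; σ²/τ² = 2.25.
β̂_MAP = 124 / (45 + 2.25) = 124/47.25 ≈ 2.624.

β̂_MAP = 2.624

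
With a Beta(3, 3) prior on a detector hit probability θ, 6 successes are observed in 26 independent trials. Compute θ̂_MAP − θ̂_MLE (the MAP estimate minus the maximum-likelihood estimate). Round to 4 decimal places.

MAP − MLE = 0.0359

Posterior is Beta(9, 23); MAP = (9−1)/(32−2) = 8/30 ≈ 0.26667.
MLE ignores the prior: θ̂_MLE = k/n = 6/26 ≈ 0.23077.
Difference = 8/30 − 6/26 = 7/195 ≈ 0.0359.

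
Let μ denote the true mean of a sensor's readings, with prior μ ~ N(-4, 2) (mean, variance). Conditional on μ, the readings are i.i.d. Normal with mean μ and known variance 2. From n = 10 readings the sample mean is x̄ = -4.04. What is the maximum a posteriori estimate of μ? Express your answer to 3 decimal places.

n = 10, x̄ = -4.04.
For a Normal prior and Normal likelihood with known variance, the posterior is Normal; its mode equals its mean, the precision-weighted average.
Prior precision 1/σ₀² = 1/2 = 0.5; data precision n/σ² = 10/2 = 5.
μ̂ = (0.5·(-4) + 5·(-4.04)) / (0.5 + 5) = (-22.2)/5.5 = -222/55 ≈ -4.036.

μ̂_MAP = -4.036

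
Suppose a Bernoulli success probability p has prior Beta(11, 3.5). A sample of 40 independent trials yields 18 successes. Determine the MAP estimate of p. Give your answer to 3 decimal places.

Prior: Beta(11, 3.5).
Data: 18 successes in 40 trials. The binomial likelihood contributes p^18(1−p)^22, so the posterior is Beta(11+18, 3.5+22) = Beta(29, 25.5).
For Beta(a, b) with a, b > 1 the mode is (a−1)/(a+b−2) = 28/52.5 ≈ 0.533.

p̂_MAP = 0.533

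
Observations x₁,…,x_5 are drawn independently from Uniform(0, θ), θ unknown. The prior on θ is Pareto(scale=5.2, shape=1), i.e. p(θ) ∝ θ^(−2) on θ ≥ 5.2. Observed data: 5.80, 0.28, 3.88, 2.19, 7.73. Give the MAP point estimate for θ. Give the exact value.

θ̂_MAP = 7.73

The Uniform(0, θ) likelihood is θ^(−n) for θ ≥ max(xᵢ), zero otherwise. Here max(xᵢ) = 7.73.
Posterior ∝ θ^(−2) · θ^(−5) = θ^(−7) on θ ≥ max(5.2, 7.73) = 7.73.
This density is strictly decreasing in θ, so the posterior mode lies at the lower boundary of the support.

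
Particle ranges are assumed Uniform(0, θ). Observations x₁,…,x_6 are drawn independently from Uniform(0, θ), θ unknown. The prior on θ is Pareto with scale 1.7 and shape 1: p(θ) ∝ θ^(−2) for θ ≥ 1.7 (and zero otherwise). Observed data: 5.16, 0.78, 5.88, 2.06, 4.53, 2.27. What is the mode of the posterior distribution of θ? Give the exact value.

θ̂_MAP = 5.88

The Uniform(0, θ) likelihood is θ^(−n) for θ ≥ max(xᵢ), zero otherwise. Here max(xᵢ) = 5.88.
Posterior ∝ θ^(−2) · θ^(−6) = θ^(−8) on θ ≥ max(1.7, 5.88) = 5.88.
This density is strictly decreasing in θ, so the posterior mode lies at the lower boundary of the support.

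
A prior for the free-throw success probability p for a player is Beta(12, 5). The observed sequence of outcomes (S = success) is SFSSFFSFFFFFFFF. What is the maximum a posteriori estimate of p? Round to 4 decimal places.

p̂_MAP = 0.5000

Prior: Beta(12, 5).
Data: 4 successes in 15 trials (from the sequence). The binomial likelihood contributes p^4(1−p)^11, so the posterior is Beta(12+4, 5+11) = Beta(16, 16).
For Beta(a, b) with a, b > 1 the mode is (a−1)/(a+b−2) = 15/30 ≈ 0.5000.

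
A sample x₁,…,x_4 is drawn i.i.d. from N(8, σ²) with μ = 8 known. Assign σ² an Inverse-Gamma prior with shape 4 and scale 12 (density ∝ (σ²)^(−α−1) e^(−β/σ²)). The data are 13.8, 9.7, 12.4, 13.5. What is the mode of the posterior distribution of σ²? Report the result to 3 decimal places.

Sum of squared deviations about the known mean: SS = (13.8−8)² + (9.7−8)² + (12.4−8)² + (13.5−8)² = 86.14.
The Normal likelihood contributes (σ²)^(−n/2) exp(−SS/(2σ²)), so the posterior is Inverse-Gamma(α + n/2, β + SS/2) = Inverse-Gamma(6, 55.07).
The mode of Inverse-Gamma(a, b) is b/(a+1) = 55.07/7 ≈ 7.867.

σ̂²_MAP = 7.867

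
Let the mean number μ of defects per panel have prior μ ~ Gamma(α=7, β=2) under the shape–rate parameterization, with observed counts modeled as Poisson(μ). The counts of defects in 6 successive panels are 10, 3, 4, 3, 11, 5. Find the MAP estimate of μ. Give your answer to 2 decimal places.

Σxᵢ = 10+3+4+3+11+5 = 36, with n = 6.
Posterior ∝ μ^6e^(−2μ) · μ^36e^(−6μ) = μ^42e^(−8μ), i.e. Gamma(shape=43, rate=8).
The mode of a Gamma(a, b) with a ≥ 1 (shape–rate) is (a−1)/b = 42/8 ≈ 5.25.

μ̂_MAP = 5.25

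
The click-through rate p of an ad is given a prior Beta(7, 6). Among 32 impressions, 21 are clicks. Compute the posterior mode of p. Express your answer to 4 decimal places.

p̂_MAP = 0.6279

Prior: Beta(7, 6).
Data: 21 successes in 32 trials. The binomial likelihood contributes p^21(1−p)^11, so the posterior is Beta(7+21, 6+11) = Beta(28, 17).
For Beta(a, b) with a, b > 1 the mode is (a−1)/(a+b−2) = 27/43 ≈ 0.6279.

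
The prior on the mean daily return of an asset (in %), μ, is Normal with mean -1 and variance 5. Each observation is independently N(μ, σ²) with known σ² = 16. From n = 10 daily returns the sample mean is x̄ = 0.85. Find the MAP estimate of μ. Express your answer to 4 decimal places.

n = 10, x̄ = 0.85.
For a Normal prior and Normal likelihood with known variance, the posterior is Normal; its mode equals its mean, the precision-weighted average.
Prior precision 1/σ₀² = 1/5 = 0.2; data precision n/σ² = 10/16 = 0.625.
μ̂ = (0.2·(-1) + 0.625·0.85) / (0.2 + 0.625) = 0.33125/0.825 = 53/132 ≈ 0.4015.

μ̂_MAP = 0.4015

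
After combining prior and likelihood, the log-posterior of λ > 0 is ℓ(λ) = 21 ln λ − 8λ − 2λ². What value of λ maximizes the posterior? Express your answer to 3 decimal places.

ℓ'(λ) = 21/λ − 8 − 4λ. Setting this to zero and multiplying by λ: 4λ² + 8λ − 21 = 0.
λ = (−8 + √(8² + 4·4·21)) / (2·4) = (−8 + √400) / 8 = (−8 + 20)/8 = 3/2.
ℓ''(λ) = −21/λ² − 4 < 0, confirming a maximum.

λ̂_MAP = 1.500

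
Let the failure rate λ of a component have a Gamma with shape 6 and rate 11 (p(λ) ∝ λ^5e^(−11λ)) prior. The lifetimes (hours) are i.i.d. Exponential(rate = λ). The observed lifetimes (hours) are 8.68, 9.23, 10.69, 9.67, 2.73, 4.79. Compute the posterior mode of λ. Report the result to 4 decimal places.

The Exponential(rate=λ) likelihood is ∝ λ^n e^(−λΣtᵢ). Here n = 6 and Σtᵢ = 8.68 + 9.23 + 10.69 + 9.67 + 2.73 + 4.79 = 45.79.
Posterior ∝ λ^5e^(−11λ) · λ^6e^(−45.79λ) = λ^11e^(−56.79λ), i.e. Gamma(12, 56.79).
Mode = (a−1)/b = 11/56.79 ≈ 0.1937.

λ̂_MAP = 0.1937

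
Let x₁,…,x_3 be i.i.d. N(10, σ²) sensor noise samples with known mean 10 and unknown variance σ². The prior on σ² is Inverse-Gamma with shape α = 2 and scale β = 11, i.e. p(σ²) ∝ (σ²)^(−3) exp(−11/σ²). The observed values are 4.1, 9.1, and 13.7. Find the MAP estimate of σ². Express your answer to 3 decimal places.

σ̂²_MAP = 7.923

Sum of squared deviations about the known mean: SS = (4.1−10)² + (9.1−10)² + (13.7−10)² = 49.31.
The Normal likelihood contributes (σ²)^(−n/2) exp(−SS/(2σ²)), so the posterior is Inverse-Gamma(α + n/2, β + SS/2) = Inverse-Gamma(3.5, 35.655).
The mode of Inverse-Gamma(a, b) is b/(a+1) = 35.655/4.5 ≈ 7.923.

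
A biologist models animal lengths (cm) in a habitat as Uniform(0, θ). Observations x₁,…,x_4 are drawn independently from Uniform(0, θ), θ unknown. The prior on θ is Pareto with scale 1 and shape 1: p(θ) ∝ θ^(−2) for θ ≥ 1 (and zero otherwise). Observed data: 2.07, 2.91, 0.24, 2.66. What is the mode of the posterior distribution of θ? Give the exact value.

θ̂_MAP = 2.91

The Uniform(0, θ) likelihood is θ^(−n) for θ ≥ max(xᵢ), zero otherwise. Here max(xᵢ) = 2.91.
Posterior ∝ θ^(−2) · θ^(−4) = θ^(−6) on θ ≥ max(1, 2.91) = 2.91.
This density is strictly decreasing in θ, so the posterior mode lies at the lower boundary of the support.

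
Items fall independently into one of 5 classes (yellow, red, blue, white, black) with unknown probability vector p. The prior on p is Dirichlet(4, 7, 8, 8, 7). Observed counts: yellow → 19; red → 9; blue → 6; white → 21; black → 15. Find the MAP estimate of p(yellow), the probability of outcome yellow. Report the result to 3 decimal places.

The posterior is Dirichlet(αᵢ + nᵢ) = Dirichlet(23, 16, 14, 29, 22).
For a Dirichlet(a₁,…,a_K) with all aᵢ > 1, the mode has j-th component (aⱼ − 1)/(Σaᵢ − K).
Here Σaᵢ = 104 and K = 5, so p(yellow) = (23 − 1)/(104 − 5) = 22/99 ≈ 0.222.

MAP estimate of p(yellow) = 0.222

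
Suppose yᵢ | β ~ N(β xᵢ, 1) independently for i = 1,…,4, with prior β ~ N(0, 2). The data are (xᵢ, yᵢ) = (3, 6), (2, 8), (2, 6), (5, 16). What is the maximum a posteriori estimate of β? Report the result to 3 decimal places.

β̂_MAP = 2.965

log p(β | y) = −Σ(yᵢ − βxᵢ)²/(2·1) − β²/(2·2) + const.
Setting the derivative to zero: Σxᵢ(yᵢ − βxᵢ)/1 − β/2 = 0, so β = Σxᵢyᵢ / (Σxᵢ² + σ²/τ²).
Σxᵢyᵢ = 3·6 + 2·8 + 2·6 + 5·16 = 126; Σxᵢ² = 42; σ²/τ² = 0.5.
β̂_MAP = 126 / (42 + 0.5) = 126/42.5 ≈ 2.965.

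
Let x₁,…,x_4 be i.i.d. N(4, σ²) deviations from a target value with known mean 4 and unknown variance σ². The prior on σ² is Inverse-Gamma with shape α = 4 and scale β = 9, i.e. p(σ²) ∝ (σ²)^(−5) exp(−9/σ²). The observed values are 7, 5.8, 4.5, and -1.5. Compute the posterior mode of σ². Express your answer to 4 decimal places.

Sum of squared deviations about the known mean: SS = (7−4)² + (5.8−4)² + (4.5−4)² + (-1.5−4)² = 42.74.
The Normal likelihood contributes (σ²)^(−n/2) exp(−SS/(2σ²)), so the posterior is Inverse-Gamma(α + n/2, β + SS/2) = Inverse-Gamma(6, 30.37).
The mode of Inverse-Gamma(a, b) is b/(a+1) = 30.37/7 ≈ 4.3386.

σ̂²_MAP = 4.3386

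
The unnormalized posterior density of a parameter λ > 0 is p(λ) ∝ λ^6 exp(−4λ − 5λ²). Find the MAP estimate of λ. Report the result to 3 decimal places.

ℓ'(λ) = 6/λ − 4 − 10λ. Setting this to zero and multiplying by λ: 10λ² + 4λ − 6 = 0.
λ = (−4 + √(4² + 4·10·6)) / (2·10) = (−4 + √256) / 20 = (−4 + 16)/20 = 3/5.
ℓ''(λ) = −6/λ² − 10 < 0, confirming a maximum.

λ̂_MAP = 0.600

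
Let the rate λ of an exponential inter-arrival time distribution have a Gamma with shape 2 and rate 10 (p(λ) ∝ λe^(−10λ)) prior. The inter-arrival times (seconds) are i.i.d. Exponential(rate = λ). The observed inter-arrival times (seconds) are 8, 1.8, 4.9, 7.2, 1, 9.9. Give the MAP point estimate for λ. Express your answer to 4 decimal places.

λ̂_MAP = 0.1636

The Exponential(rate=λ) likelihood is ∝ λ^n e^(−λΣtᵢ). Here n = 6 and Σtᵢ = 8 + 1.8 + 4.9 + 7.2 + 1 + 9.9 = 32.8.
Posterior ∝ λe^(−10λ) · λ^6e^(−32.8λ) = λ^7e^(−42.8λ), i.e. Gamma(8, 42.8).
Mode = (a−1)/b = 7/42.8 ≈ 0.1636.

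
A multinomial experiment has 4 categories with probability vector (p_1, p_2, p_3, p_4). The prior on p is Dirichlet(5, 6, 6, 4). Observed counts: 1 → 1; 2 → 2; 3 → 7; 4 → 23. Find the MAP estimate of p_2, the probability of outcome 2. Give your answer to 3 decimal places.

The posterior is Dirichlet(αᵢ + nᵢ) = Dirichlet(6, 8, 13, 27).
For a Dirichlet(a₁,…,a_K) with all aᵢ > 1, the mode has j-th component (aⱼ − 1)/(Σaᵢ − K).
Here Σaᵢ = 54 and K = 4, so p_2 = (8 − 1)/(54 − 4) = 7/50 ≈ 0.140.

MAP estimate: 0.140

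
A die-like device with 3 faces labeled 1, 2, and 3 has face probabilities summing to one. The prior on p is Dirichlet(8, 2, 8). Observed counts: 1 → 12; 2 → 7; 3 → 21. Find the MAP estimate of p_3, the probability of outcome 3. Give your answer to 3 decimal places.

MAP estimate: 0.509

The posterior is Dirichlet(αᵢ + nᵢ) = Dirichlet(20, 9, 29).
For a Dirichlet(a₁,…,a_K) with all aᵢ > 1, the mode has j-th component (aⱼ − 1)/(Σaᵢ − K).
Here Σaᵢ = 58 and K = 3, so p_3 = (29 − 1)/(58 − 3) = 28/55 ≈ 0.509.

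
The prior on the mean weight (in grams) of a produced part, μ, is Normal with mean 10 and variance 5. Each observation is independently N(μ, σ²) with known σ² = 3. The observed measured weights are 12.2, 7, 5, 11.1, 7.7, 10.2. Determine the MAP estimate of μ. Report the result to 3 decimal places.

μ̂_MAP = 8.970

n = 6; x̄ = (12.2 + 7 + 5 + 11.1 + 7.7 + 10.2)/6 = 53.2/6 = 133/15 ≈ 8.8667.
For a Normal prior and Normal likelihood with known variance, the posterior is Normal; its mode equals its mean, the precision-weighted average.
Prior precision 1/σ₀² = 1/5 = 0.2; data precision n/σ² = 6/3 = 2.
μ̂ = (0.2·10 + 2·(133/15)) / (0.2 + 2) = (296/15)/2.2 = 296/33 ≈ 8.970.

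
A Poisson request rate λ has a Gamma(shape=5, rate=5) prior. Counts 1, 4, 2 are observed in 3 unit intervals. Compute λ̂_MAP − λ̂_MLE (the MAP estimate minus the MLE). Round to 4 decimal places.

Σxᵢ = 7. Posterior is Gamma(12, 8); MAP = (12−1)/8 = 11/8 ≈ 1.37500.
MLE = x̄ = 7/3 ≈ 2.33333.
Difference = 11/8 − 7/3 = -23/24 ≈ -0.9583.

MAP − MLE = -0.9583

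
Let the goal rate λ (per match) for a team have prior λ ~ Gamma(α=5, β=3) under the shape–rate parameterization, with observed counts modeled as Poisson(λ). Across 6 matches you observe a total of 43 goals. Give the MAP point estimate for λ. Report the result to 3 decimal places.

λ̂_MAP = 5.222

Σxᵢ = 43, n = 6.
Posterior ∝ λ^4e^(−3λ) · λ^43e^(−6λ) = λ^47e^(−9λ), i.e. Gamma(shape=48, rate=9).
The mode of a Gamma(a, b) with a ≥ 1 (shape–rate) is (a−1)/b = 47/9 ≈ 5.222.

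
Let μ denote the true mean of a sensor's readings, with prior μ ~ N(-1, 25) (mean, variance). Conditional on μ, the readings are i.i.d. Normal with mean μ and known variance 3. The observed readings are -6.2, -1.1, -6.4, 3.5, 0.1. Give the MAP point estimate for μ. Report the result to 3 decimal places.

μ̂_MAP = -1.996

n = 5; x̄ = ((-6.2) + (-1.1) + (-6.4) + 3.5 + 0.1)/5 = -10.1/5 = -2.02.
For a Normal prior and Normal likelihood with known variance, the posterior is Normal; its mode equals its mean, the precision-weighted average.
Prior precision 1/σ₀² = 1/25 = 0.04; data precision n/σ² = 5/3.
μ̂ = (0.04·(-1) + (5/3)·(-2.02)) / (0.04 + 5/3) = (-511/150)/(128/75) = -1.99609375 ≈ -1.996.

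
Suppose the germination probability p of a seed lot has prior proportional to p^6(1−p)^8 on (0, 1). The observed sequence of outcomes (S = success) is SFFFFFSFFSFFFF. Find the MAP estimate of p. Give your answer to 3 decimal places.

p̂_MAP = 0.321

The prior density ∝ p^6(1−p)^8 is the kernel of Beta(7, 9).
Data: 3 successes in 14 trials (from the sequence). The binomial likelihood contributes p^3(1−p)^11, so the posterior is Beta(7+3, 9+11) = Beta(10, 20).
For Beta(a, b) with a, b > 1 the mode is (a−1)/(a+b−2) = 9/28 ≈ 0.321.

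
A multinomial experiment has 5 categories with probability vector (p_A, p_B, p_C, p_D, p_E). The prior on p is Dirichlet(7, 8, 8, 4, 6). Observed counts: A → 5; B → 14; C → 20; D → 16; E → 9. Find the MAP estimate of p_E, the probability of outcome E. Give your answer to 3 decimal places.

MAP estimate of p_E = 0.152

The posterior is Dirichlet(αᵢ + nᵢ) = Dirichlet(12, 22, 28, 20, 15).
For a Dirichlet(a₁,…,a_K) with all aᵢ > 1, the mode has j-th component (aⱼ − 1)/(Σaᵢ − K).
Here Σaᵢ = 97 and K = 5, so p_E = (15 − 1)/(97 − 5) = 14/92 ≈ 0.152.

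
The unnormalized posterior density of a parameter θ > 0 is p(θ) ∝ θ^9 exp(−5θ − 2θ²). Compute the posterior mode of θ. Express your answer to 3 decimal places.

θ̂_MAP = 1.000

ℓ'(θ) = 9/θ − 5 − 4θ. Setting this to zero and multiplying by θ: 4θ² + 5θ − 9 = 0.
θ = (−5 + √(5² + 4·4·9)) / (2·4) = (−5 + √169) / 8 = (−5 + 13)/8 = 1.
ℓ''(θ) = −9/θ² − 4 < 0, confirming a maximum.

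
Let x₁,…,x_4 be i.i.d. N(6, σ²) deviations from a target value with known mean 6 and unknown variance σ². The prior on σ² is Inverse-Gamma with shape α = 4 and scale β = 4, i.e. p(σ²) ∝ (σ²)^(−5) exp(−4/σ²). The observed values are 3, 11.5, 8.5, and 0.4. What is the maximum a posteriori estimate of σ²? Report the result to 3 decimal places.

σ̂²_MAP = 6.061

Sum of squared deviations about the known mean: SS = (3−6)² + (11.5−6)² + (8.5−6)² + (0.4−6)² = 76.86.
The Normal likelihood contributes (σ²)^(−n/2) exp(−SS/(2σ²)), so the posterior is Inverse-Gamma(α + n/2, β + SS/2) = Inverse-Gamma(6, 42.43).
The mode of Inverse-Gamma(a, b) is b/(a+1) = 42.43/7 ≈ 6.061.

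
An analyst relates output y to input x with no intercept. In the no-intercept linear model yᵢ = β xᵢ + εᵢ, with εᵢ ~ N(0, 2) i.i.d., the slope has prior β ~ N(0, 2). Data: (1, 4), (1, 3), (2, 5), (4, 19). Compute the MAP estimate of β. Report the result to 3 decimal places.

log p(β | y) = −Σ(yᵢ − βxᵢ)²/(2·2) − β²/(2·2) + const.
Setting the derivative to zero: Σxᵢ(yᵢ − βxᵢ)/2 − β/2 = 0, so β = Σxᵢyᵢ / (Σxᵢ² + σ²/τ²).
Σxᵢyᵢ = 1·4 + 1·3 + 2·5 + 4·19 = 93; Σxᵢ² = 22; σ²/τ² = 1.
β̂_MAP = 93 / (22 + 1) = 93/23 ≈ 4.043.

β̂_MAP = 4.043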